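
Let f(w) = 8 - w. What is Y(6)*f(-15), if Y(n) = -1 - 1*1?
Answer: -46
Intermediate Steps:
Y(n) = -2 (Y(n) = -1 - 1 = -2)
Y(6)*f(-15) = -2*(8 - 1*(-15)) = -2*(8 + 15) = -2*23 = -46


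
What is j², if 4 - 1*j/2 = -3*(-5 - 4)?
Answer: 2116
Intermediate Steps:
j = -46 (j = 8 - (-6)*(-5 - 4) = 8 - (-6)*(-9) = 8 - 2*27 = 8 - 54 = -46)
j² = (-46)² = 2116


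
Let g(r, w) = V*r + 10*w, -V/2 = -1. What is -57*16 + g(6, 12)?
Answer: -780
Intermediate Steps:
V = 2 (V = -2*(-1) = 2)
g(r, w) = 2*r + 10*w
-57*16 + g(6, 12) = -57*16 + (2*6 + 10*12) = -912 + (12 + 120) = -912 + 132 = -780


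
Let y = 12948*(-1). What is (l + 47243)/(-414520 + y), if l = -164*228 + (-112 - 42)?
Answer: -9697/427468 ≈ -0.022685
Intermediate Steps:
l = -37546 (l = -37392 - 154 = -37546)
y = -12948
(l + 47243)/(-414520 + y) = (-37546 + 47243)/(-414520 - 12948) = 9697/(-427468) = 9697*(-1/427468) = -9697/427468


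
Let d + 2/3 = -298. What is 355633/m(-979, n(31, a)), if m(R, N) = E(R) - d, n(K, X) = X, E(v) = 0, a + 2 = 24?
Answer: 1066899/896 ≈ 1190.7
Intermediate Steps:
a = 22 (a = -2 + 24 = 22)
d = -896/3 (d = -2/3 - 298 = -896/3 ≈ -298.67)
m(R, N) = 896/3 (m(R, N) = 0 - 1*(-896/3) = 0 + 896/3 = 896/3)
355633/m(-979, n(31, a)) = 355633/(896/3) = 355633*(3/896) = 1066899/896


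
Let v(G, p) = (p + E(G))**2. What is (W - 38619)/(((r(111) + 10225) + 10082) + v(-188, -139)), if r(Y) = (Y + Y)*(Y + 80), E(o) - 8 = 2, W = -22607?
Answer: -1331/1725 ≈ -0.77159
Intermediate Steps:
E(o) = 10 (E(o) = 8 + 2 = 10)
r(Y) = 2*Y*(80 + Y) (r(Y) = (2*Y)*(80 + Y) = 2*Y*(80 + Y))
v(G, p) = (10 + p)**2 (v(G, p) = (p + 10)**2 = (10 + p)**2)
(W - 38619)/(((r(111) + 10225) + 10082) + v(-188, -139)) = (-22607 - 38619)/(((2*111*(80 + 111) + 10225) + 10082) + (10 - 139)**2) = -61226/(((2*111*191 + 10225) + 10082) + (-129)**2) = -61226/(((42402 + 10225) + 10082) + 16641) = -61226/((52627 + 10082) + 16641) = -61226/(62709 + 16641) = -61226/79350 = -61226*1/79350 = -1331/1725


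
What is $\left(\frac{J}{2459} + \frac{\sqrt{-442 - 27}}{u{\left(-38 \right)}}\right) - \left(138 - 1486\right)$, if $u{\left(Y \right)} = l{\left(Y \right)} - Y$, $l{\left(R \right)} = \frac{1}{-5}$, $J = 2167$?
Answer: $\frac{3316899}{2459} + \frac{5 i \sqrt{469}}{189} \approx 1348.9 + 0.57292 i$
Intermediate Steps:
$l{\left(R \right)} = - \frac{1}{5}$
$u{\left(Y \right)} = - \frac{1}{5} - Y$
$\left(\frac{J}{2459} + \frac{\sqrt{-442 - 27}}{u{\left(-38 \right)}}\right) - \left(138 - 1486\right) = \left(\frac{2167}{2459} + \frac{\sqrt{-442 - 27}}{- \frac{1}{5} - -38}\right) - \left(138 - 1486\right) = \left(2167 \cdot \frac{1}{2459} + \frac{\sqrt{-469}}{- \frac{1}{5} + 38}\right) - \left(138 - 1486\right) = \left(\frac{2167}{2459} + \frac{i \sqrt{469}}{\frac{189}{5}}\right) - -1348 = \left(\frac{2167}{2459} + i \sqrt{469} \cdot \frac{5}{189}\right) + 1348 = \left(\frac{2167}{2459} + \frac{5 i \sqrt{469}}{189}\right) + 1348 = \frac{3316899}{2459} + \frac{5 i \sqrt{469}}{189}$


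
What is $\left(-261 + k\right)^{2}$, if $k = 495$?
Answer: $54756$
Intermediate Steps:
$\left(-261 + k\right)^{2} = \left(-261 + 495\right)^{2} = 234^{2} = 54756$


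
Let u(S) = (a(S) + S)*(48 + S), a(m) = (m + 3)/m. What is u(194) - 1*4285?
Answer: 4162148/97 ≈ 42909.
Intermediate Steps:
a(m) = (3 + m)/m
u(S) = (48 + S)*(S + (3 + S)/S) (u(S) = ((3 + S)/S + S)*(48 + S) = (S + (3 + S)/S)*(48 + S) = (48 + S)*(S + (3 + S)/S))
u(194) - 1*4285 = (51 + 194**2 + 49*194 + 144/194) - 1*4285 = (51 + 37636 + 9506 + 144*(1/194)) - 4285 = (51 + 37636 + 9506 + 72/97) - 4285 = 4577793/97 - 4285 = 4162148/97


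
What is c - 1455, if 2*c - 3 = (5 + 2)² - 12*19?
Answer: -1543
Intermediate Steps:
c = -88 (c = 3/2 + ((5 + 2)² - 12*19)/2 = 3/2 + (7² - 228)/2 = 3/2 + (49 - 228)/2 = 3/2 + (½)*(-179) = 3/2 - 179/2 = -88)
c - 1455 = -88 - 1455 = -1543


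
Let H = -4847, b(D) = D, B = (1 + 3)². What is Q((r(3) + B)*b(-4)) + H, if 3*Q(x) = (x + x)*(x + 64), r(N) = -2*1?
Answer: -15437/3 ≈ -5145.7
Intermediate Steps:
r(N) = -2
B = 16 (B = 4² = 16)
Q(x) = 2*x*(64 + x)/3 (Q(x) = ((x + x)*(x + 64))/3 = ((2*x)*(64 + x))/3 = (2*x*(64 + x))/3 = 2*x*(64 + x)/3)
Q((r(3) + B)*b(-4)) + H = 2*((-2 + 16)*(-4))*(64 + (-2 + 16)*(-4))/3 - 4847 = 2*(14*(-4))*(64 + 14*(-4))/3 - 4847 = (⅔)*(-56)*(64 - 56) - 4847 = (⅔)*(-56)*8 - 4847 = -896/3 - 4847 = -15437/3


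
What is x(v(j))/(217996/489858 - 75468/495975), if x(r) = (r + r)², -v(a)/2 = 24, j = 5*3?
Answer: 186591222950400/5929330213 ≈ 31469.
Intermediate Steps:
j = 15
v(a) = -48 (v(a) = -2*24 = -48)
x(r) = 4*r² (x(r) = (2*r)² = 4*r²)
x(v(j))/(217996/489858 - 75468/495975) = (4*(-48)²)/(217996/489858 - 75468/495975) = (4*2304)/(217996*(1/489858) - 75468*1/495975) = 9216/(108998/244929 - 25156/165325) = 9216/(11858660426/40492886925) = 9216*(40492886925/11858660426) = 186591222950400/5929330213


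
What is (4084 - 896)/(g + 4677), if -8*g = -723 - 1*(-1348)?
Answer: 25504/36791 ≈ 0.69321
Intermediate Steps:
g = -625/8 (g = -(-723 - 1*(-1348))/8 = -(-723 + 1348)/8 = -1/8*625 = -625/8 ≈ -78.125)
(4084 - 896)/(g + 4677) = (4084 - 896)/(-625/8 + 4677) = 3188/(36791/8) = 3188*(8/36791) = 25504/36791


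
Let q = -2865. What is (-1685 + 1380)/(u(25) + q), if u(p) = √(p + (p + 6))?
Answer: 873825/8208169 + 610*√14/8208169 ≈ 0.10674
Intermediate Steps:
u(p) = √(6 + 2*p) (u(p) = √(p + (6 + p)) = √(6 + 2*p))
(-1685 + 1380)/(u(25) + q) = (-1685 + 1380)/(√(6 + 2*25) - 2865) = -305/(√(6 + 50) - 2865) = -305/(√56 - 2865) = -305/(2*√14 - 2865) = -305/(-2865 + 2*√14)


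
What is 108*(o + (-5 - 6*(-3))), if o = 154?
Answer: 18036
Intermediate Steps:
108*(o + (-5 - 6*(-3))) = 108*(154 + (-5 - 6*(-3))) = 108*(154 + (-5 + 18)) = 108*(154 + 13) = 108*167 = 18036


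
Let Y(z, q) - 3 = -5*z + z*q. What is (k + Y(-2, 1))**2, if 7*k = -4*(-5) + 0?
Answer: 9409/49 ≈ 192.02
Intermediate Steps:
Y(z, q) = 3 - 5*z + q*z (Y(z, q) = 3 + (-5*z + z*q) = 3 + (-5*z + q*z) = 3 - 5*z + q*z)
k = 20/7 (k = (-4*(-5) + 0)/7 = (20 + 0)/7 = (1/7)*20 = 20/7 ≈ 2.8571)
(k + Y(-2, 1))**2 = (20/7 + (3 - 5*(-2) + 1*(-2)))**2 = (20/7 + (3 + 10 - 2))**2 = (20/7 + 11)**2 = (97/7)**2 = 9409/49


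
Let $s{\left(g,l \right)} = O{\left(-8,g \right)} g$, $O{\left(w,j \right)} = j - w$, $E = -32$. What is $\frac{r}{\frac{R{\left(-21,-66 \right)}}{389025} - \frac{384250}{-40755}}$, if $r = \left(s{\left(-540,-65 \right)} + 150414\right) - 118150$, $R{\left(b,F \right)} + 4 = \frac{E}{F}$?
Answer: $\frac{2051124975900}{60519317} \approx 33892.0$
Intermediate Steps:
$R{\left(b,F \right)} = -4 - \frac{32}{F}$
$s{\left(g,l \right)} = g \left(8 + g\right)$ ($s{\left(g,l \right)} = \left(g - -8\right) g = \left(g + 8\right) g = \left(8 + g\right) g = g \left(8 + g\right)$)
$r = 319544$ ($r = \left(- 540 \left(8 - 540\right) + 150414\right) - 118150 = \left(\left(-540\right) \left(-532\right) + 150414\right) - 118150 = \left(287280 + 150414\right) - 118150 = 437694 - 118150 = 319544$)
$\frac{r}{\frac{R{\left(-21,-66 \right)}}{389025} - \frac{384250}{-40755}} = \frac{319544}{\frac{-4 - \frac{32}{-66}}{389025} - \frac{384250}{-40755}} = \frac{319544}{\left(-4 - - \frac{16}{33}\right) \frac{1}{389025} - - \frac{76850}{8151}} = \frac{319544}{\left(-4 + \frac{16}{33}\right) \frac{1}{389025} + \frac{76850}{8151}} = \frac{319544}{\left(- \frac{116}{33}\right) \frac{1}{389025} + \frac{76850}{8151}} = \frac{319544}{- \frac{116}{12837825} + \frac{76850}{8151}} = \frac{319544}{\frac{121038634}{12837825}} = 319544 \cdot \frac{12837825}{121038634} = \frac{2051124975900}{60519317}$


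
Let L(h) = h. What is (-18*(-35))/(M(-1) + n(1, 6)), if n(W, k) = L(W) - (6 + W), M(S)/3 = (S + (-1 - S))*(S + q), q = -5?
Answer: 105/2 ≈ 52.500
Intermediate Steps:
M(S) = 15 - 3*S (M(S) = 3*((S + (-1 - S))*(S - 5)) = 3*(-(-5 + S)) = 3*(5 - S) = 15 - 3*S)
n(W, k) = -6 (n(W, k) = W - (6 + W) = W + (-6 - W) = -6)
(-18*(-35))/(M(-1) + n(1, 6)) = (-18*(-35))/((15 - 3*(-1)) - 6) = 630/((15 + 3) - 6) = 630/(18 - 6) = 630/12 = 630*(1/12) = 105/2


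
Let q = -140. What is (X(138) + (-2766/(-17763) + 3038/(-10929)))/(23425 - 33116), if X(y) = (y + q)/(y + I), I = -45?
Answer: 9303086/627110511819 ≈ 1.4835e-5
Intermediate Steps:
X(y) = (-140 + y)/(-45 + y) (X(y) = (y - 140)/(y - 45) = (-140 + y)/(-45 + y))
(X(138) + (-2766/(-17763) + 3038/(-10929)))/(23425 - 33116) = ((-140 + 138)/(-45 + 138) + (-2766/(-17763) + 3038/(-10929)))/(23425 - 33116) = (-2/93 + (-2766*(-1/17763) + 3038*(-1/10929)))/(-9691) = ((1/93)*(-2) + (922/5921 - 3038/10929))*(-1/9691) = (-2/93 - 7911460/64710609)*(-1/9691) = -9303086/64710609*(-1/9691) = 9303086/627110511819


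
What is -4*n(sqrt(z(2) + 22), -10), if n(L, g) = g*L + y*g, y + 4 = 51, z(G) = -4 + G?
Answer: 1880 + 80*sqrt(5) ≈ 2058.9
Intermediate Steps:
y = 47 (y = -4 + 51 = 47)
n(L, g) = 47*g + L*g (n(L, g) = g*L + 47*g = L*g + 47*g = 47*g + L*g)
-4*n(sqrt(z(2) + 22), -10) = -(-40)*(47 + sqrt((-4 + 2) + 22)) = -(-40)*(47 + sqrt(-2 + 22)) = -(-40)*(47 + sqrt(20)) = -(-40)*(47 + 2*sqrt(5)) = -4*(-470 - 20*sqrt(5)) = 1880 + 80*sqrt(5)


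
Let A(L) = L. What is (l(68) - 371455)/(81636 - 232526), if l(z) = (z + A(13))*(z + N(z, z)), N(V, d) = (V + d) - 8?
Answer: 4501/1910 ≈ 2.3565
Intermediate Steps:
N(V, d) = -8 + V + d
l(z) = (-8 + 3*z)*(13 + z) (l(z) = (z + 13)*(z + (-8 + z + z)) = (13 + z)*(z + (-8 + 2*z)) = (13 + z)*(-8 + 3*z) = (-8 + 3*z)*(13 + z))
(l(68) - 371455)/(81636 - 232526) = ((-104 + 3*68² + 31*68) - 371455)/(81636 - 232526) = ((-104 + 3*4624 + 2108) - 371455)/(-150890) = ((-104 + 13872 + 2108) - 371455)*(-1/150890) = (15876 - 371455)*(-1/150890) = -355579*(-1/150890) = 4501/1910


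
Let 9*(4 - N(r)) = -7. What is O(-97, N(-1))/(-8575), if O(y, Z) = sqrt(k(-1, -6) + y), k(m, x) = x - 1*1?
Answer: -2*I*sqrt(26)/8575 ≈ -0.0011893*I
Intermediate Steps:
k(m, x) = -1 + x (k(m, x) = x - 1 = -1 + x)
N(r) = 43/9 (N(r) = 4 - 1/9*(-7) = 4 + 7/9 = 43/9)
O(y, Z) = sqrt(-7 + y) (O(y, Z) = sqrt((-1 - 6) + y) = sqrt(-7 + y))
O(-97, N(-1))/(-8575) = sqrt(-7 - 97)/(-8575) = sqrt(-104)*(-1/8575) = (2*I*sqrt(26))*(-1/8575) = -2*I*sqrt(26)/8575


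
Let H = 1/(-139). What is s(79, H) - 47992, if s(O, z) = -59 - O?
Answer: -48130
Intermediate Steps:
H = -1/139 ≈ -0.0071942
s(79, H) - 47992 = (-59 - 1*79) - 47992 = (-59 - 79) - 47992 = -138 - 47992 = -48130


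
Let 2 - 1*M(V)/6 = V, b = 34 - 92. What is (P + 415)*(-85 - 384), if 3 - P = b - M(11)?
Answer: -197918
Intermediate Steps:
b = -58
M(V) = 12 - 6*V
P = 7 (P = 3 - (-58 - (12 - 6*11)) = 3 - (-58 - (12 - 66)) = 3 - (-58 - 1*(-54)) = 3 - (-58 + 54) = 3 - 1*(-4) = 3 + 4 = 7)
(P + 415)*(-85 - 384) = (7 + 415)*(-85 - 384) = 422*(-469) = -197918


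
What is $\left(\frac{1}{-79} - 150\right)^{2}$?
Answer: $\frac{140446201}{6241} \approx 22504.0$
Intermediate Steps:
$\left(\frac{1}{-79} - 150\right)^{2} = \left(- \frac{1}{79} - 150\right)^{2} = \left(- \frac{11851}{79}\right)^{2} = \frac{140446201}{6241}$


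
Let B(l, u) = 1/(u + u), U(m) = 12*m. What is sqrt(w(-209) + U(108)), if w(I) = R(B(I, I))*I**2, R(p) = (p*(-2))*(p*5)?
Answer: sqrt(5174)/2 ≈ 35.965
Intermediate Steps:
B(l, u) = 1/(2*u)
R(p) = -10*p**2 (R(p) = (-2*p)*(5*p) = -10*p**2)
w(I) = -5/2 (w(I) = (-10*1/(4*I**2))*I**2 = (-5/(2*I**2))*I**2 = -5/2)
sqrt(w(-209) + U(108)) = sqrt(-5/2 + 12*108) = sqrt(-5/2 + 1296) = sqrt(2587/2) = sqrt(5174)/2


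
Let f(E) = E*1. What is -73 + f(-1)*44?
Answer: -117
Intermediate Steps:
f(E) = E
-73 + f(-1)*44 = -73 - 1*44 = -73 - 44 = -117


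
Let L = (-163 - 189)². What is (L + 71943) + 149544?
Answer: 345391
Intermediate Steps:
L = 123904 (L = (-352)² = 123904)
(L + 71943) + 149544 = (123904 + 71943) + 149544 = 195847 + 149544 = 345391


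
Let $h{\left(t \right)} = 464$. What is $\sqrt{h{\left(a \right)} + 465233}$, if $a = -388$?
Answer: $\sqrt{465697} \approx 682.42$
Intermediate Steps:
$\sqrt{h{\left(a \right)} + 465233} = \sqrt{464 + 465233} = \sqrt{465697}$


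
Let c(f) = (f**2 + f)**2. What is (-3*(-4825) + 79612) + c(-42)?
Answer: 3059371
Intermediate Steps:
c(f) = (f + f**2)**2
(-3*(-4825) + 79612) + c(-42) = (-3*(-4825) + 79612) + (-42)**2*(1 - 42)**2 = (14475 + 79612) + 1764*(-41)**2 = 94087 + 1764*1681 = 94087 + 2965284 = 3059371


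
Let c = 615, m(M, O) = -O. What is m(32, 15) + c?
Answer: 600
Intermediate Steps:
m(32, 15) + c = -1*15 + 615 = -15 + 615 = 600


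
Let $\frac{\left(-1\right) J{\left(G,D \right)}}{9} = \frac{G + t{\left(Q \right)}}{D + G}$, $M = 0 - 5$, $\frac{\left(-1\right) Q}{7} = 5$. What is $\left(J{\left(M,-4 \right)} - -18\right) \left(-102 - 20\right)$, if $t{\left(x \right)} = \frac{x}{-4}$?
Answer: $- \frac{5307}{2} \approx -2653.5$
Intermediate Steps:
$Q = -35$ ($Q = \left(-7\right) 5 = -35$)
$t{\left(x \right)} = - \frac{x}{4}$ ($t{\left(x \right)} = x \left(- \frac{1}{4}\right) = - \frac{x}{4}$)
$M = -5$ ($M = 0 - 5 = -5$)
$J{\left(G,D \right)} = - \frac{9 \left(\frac{35}{4} + G\right)}{D + G}$ ($J{\left(G,D \right)} = - 9 \frac{G - - \frac{35}{4}}{D + G} = - 9 \frac{G + \frac{35}{4}}{D + G} = - 9 \frac{\frac{35}{4} + G}{D + G} = - \frac{9 \left(\frac{35}{4} + G\right)}{D + G}$)
$\left(J{\left(M,-4 \right)} - -18\right) \left(-102 - 20\right) = \left(\frac{- \frac{315}{4} - -45}{-4 - 5} - -18\right) \left(-102 - 20\right) = \left(\frac{- \frac{315}{4} + 45}{-9} + 18\right) \left(-122\right) = \left(\left(- \frac{1}{9}\right) \left(- \frac{135}{4}\right) + 18\right) \left(-122\right) = \left(\frac{15}{4} + 18\right) \left(-122\right) = \frac{87}{4} \left(-122\right) = - \frac{5307}{2}$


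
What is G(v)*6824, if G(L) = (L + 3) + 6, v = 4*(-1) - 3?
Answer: 13648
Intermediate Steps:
v = -7 (v = -4 - 3 = -7)
G(L) = 9 + L (G(L) = (3 + L) + 6 = 9 + L)
G(v)*6824 = (9 - 7)*6824 = 2*6824 = 13648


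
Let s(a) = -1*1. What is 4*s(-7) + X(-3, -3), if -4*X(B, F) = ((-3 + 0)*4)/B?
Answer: -5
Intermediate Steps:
X(B, F) = 3/B (X(B, F) = -(-3 + 0)*4/(4*B) = -(-3*4)/(4*B) = -(-3)/B = 3/B)
s(a) = -1
4*s(-7) + X(-3, -3) = 4*(-1) + 3/(-3) = -4 + 3*(-⅓) = -4 - 1 = -5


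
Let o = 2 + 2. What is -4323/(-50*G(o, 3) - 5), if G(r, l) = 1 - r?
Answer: -4323/145 ≈ -29.814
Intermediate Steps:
o = 4
-4323/(-50*G(o, 3) - 5) = -4323/(-50*(1 - 1*4) - 5) = -4323/(-50*(1 - 4) - 5) = -4323/(-50*(-3) - 5) = -4323/(150 - 5) = -4323/145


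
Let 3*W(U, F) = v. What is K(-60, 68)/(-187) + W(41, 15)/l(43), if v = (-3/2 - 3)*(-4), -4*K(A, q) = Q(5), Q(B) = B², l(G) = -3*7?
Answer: -1321/5236 ≈ -0.25229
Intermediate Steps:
l(G) = -21
K(A, q) = -25/4 (K(A, q) = -¼*5² = -¼*25 = -25/4)
v = 18 (v = (-3*½ - 3)*(-4) = (-3/2 - 3)*(-4) = -9/2*(-4) = 18)
W(U, F) = 6 (W(U, F) = (⅓)*18 = 6)
K(-60, 68)/(-187) + W(41, 15)/l(43) = -25/4/(-187) + 6/(-21) = -25/4*(-1/187) + 6*(-1/21) = 25/748 - 2/7 = -1321/5236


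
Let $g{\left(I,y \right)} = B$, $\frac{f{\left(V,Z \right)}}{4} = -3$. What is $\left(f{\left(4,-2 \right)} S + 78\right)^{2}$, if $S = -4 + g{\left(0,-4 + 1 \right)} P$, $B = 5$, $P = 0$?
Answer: $15876$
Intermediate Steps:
$f{\left(V,Z \right)} = -12$ ($f{\left(V,Z \right)} = 4 \left(-3\right) = -12$)
$g{\left(I,y \right)} = 5$
$S = -4$ ($S = -4 + 5 \cdot 0 = -4 + 0 = -4$)
$\left(f{\left(4,-2 \right)} S + 78\right)^{2} = \left(\left(-12\right) \left(-4\right) + 78\right)^{2} = \left(48 + 78\right)^{2} = 126^{2} = 15876$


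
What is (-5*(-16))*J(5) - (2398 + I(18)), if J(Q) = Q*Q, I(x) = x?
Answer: -416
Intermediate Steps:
J(Q) = Q²
(-5*(-16))*J(5) - (2398 + I(18)) = -5*(-16)*5² - (2398 + 18) = 80*25 - 1*2416 = 2000 - 2416 = -416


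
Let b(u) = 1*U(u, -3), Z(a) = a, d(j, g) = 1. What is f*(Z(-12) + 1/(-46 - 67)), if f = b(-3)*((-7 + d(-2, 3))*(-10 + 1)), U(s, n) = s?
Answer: 219834/113 ≈ 1945.4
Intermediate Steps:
b(u) = u (b(u) = 1*u = u)
f = -162 (f = -3*(-7 + 1)*(-10 + 1) = -(-18)*(-9) = -3*54 = -162)
f*(Z(-12) + 1/(-46 - 67)) = -162*(-12 + 1/(-46 - 67)) = -162*(-12 + 1/(-113)) = -162*(-12 - 1/113) = -162*(-1357/113) = 219834/113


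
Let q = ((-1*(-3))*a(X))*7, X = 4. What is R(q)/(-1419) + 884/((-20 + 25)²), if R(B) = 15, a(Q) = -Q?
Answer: 418007/11825 ≈ 35.349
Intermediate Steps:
q = -84 (q = ((-1*(-3))*(-1*4))*7 = (3*(-4))*7 = -12*7 = -84)
R(q)/(-1419) + 884/((-20 + 25)²) = 15/(-1419) + 884/((-20 + 25)²) = 15*(-1/1419) + 884/(5²) = -5/473 + 884/25 = 418007/11825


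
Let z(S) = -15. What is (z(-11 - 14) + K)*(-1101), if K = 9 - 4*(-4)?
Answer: -11010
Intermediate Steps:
K = 25 (K = 9 + 16 = 25)
(z(-11 - 14) + K)*(-1101) = (-15 + 25)*(-1101) = 10*(-1101) = -11010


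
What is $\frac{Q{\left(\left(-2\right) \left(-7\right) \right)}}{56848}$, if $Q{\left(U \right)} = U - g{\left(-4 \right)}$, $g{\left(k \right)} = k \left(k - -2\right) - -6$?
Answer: $0$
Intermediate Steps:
$g{\left(k \right)} = 6 + k \left(2 + k\right)$ ($g{\left(k \right)} = k \left(k + 2\right) + 6 = k \left(2 + k\right) + 6 = 6 + k \left(2 + k\right)$)
$Q{\left(U \right)} = -14 + U$ ($Q{\left(U \right)} = U - \left(6 + \left(-4\right)^{2} + 2 \left(-4\right)\right) = U - \left(6 + 16 - 8\right) = U - 14 = -14 + U$)
$\frac{Q{\left(\left(-2\right) \left(-7\right) \right)}}{56848} = \frac{-14 - -14}{56848} = \left(-14 + 14\right) \frac{1}{56848} = 0 \cdot \frac{1}{56848} = 0$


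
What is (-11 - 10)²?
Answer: 441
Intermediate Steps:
(-11 - 10)² = (-21)² = 441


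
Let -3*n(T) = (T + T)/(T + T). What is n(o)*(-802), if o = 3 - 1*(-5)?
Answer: 802/3 ≈ 267.33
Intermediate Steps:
o = 8 (o = 3 + 5 = 8)
n(T) = -1/3 (n(T) = -(T + T)/(3*(T + T)) = -2*T/(3*(2*T)) = -2*T*1/(2*T)/3 = -1/3*1 = -1/3)
n(o)*(-802) = -1/3*(-802) = 802/3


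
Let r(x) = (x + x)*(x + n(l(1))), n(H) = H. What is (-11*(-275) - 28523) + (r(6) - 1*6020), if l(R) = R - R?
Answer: -31446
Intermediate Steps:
l(R) = 0
r(x) = 2*x² (r(x) = (x + x)*(x + 0) = (2*x)*x = 2*x²)
(-11*(-275) - 28523) + (r(6) - 1*6020) = (-11*(-275) - 28523) + (2*6² - 1*6020) = (3025 - 28523) + (2*36 - 6020) = -25498 + (72 - 6020) = -25498 - 5948 = -31446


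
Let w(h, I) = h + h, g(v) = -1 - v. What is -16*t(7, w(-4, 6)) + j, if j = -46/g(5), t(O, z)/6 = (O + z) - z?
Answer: -1993/3 ≈ -664.33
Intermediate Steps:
w(h, I) = 2*h
t(O, z) = 6*O (t(O, z) = 6*((O + z) - z) = 6*O)
j = 23/3 (j = -46/(-1 - 1*5) = -46/(-1 - 5) = -46/(-6) = -46*(-1/6) = 23/3 ≈ 7.6667)
-16*t(7, w(-4, 6)) + j = -96*7 + 23/3 = -16*42 + 23/3 = -672 + 23/3 = -1993/3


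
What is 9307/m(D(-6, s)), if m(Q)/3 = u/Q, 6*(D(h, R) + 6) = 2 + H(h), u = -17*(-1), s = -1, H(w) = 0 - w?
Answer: -130298/153 ≈ -851.62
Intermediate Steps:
H(w) = -w
u = 17
D(h, R) = -17/3 - h/6 (D(h, R) = -6 + (2 - h)/6 = -6 + (⅓ - h/6) = -17/3 - h/6)
m(Q) = 51/Q (m(Q) = 3*(17/Q) = 51/Q)
9307/m(D(-6, s)) = 9307/((51/(-17/3 - ⅙*(-6)))) = 9307/((51/(-17/3 + 1))) = 9307/((51/(-14/3))) = 9307/((51*(-3/14))) = 9307/(-153/14) = 9307*(-14/153) = -130298/153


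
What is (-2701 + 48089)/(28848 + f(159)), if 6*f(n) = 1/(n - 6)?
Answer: 41666184/26482465 ≈ 1.5733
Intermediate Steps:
f(n) = 1/(6*(-6 + n)) (f(n) = 1/(6*(n - 6)) = 1/(6*(-6 + n)))
(-2701 + 48089)/(28848 + f(159)) = (-2701 + 48089)/(28848 + 1/(6*(-6 + 159))) = 45388/(28848 + (⅙)/153) = 45388/(28848 + (⅙)*(1/153)) = 45388/(28848 + 1/918) = 45388/(26482465/918) = 45388*(918/26482465) = 41666184/26482465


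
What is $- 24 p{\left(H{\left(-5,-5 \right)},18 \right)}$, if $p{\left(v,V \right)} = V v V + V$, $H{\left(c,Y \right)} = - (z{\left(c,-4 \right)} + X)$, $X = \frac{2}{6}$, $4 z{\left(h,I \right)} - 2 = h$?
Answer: $-3672$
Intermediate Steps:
$z{\left(h,I \right)} = \frac{1}{2} + \frac{h}{4}$
$X = \frac{1}{3}$ ($X = 2 \cdot \frac{1}{6} = \frac{1}{3} \approx 0.33333$)
$H{\left(c,Y \right)} = - \frac{5}{6} - \frac{c}{4}$ ($H{\left(c,Y \right)} = - (\left(\frac{1}{2} + \frac{c}{4}\right) + \frac{1}{3}) = - (\frac{5}{6} + \frac{c}{4}) = - \frac{5}{6} - \frac{c}{4}$)
$p{\left(v,V \right)} = V + v V^{2}$ ($p{\left(v,V \right)} = v V^{2} + V = V + v V^{2}$)
$- 24 p{\left(H{\left(-5,-5 \right)},18 \right)} = - 24 \cdot 18 \left(1 + 18 \left(- \frac{5}{6} - - \frac{5}{4}\right)\right) = - 24 \cdot 18 \left(1 + 18 \left(- \frac{5}{6} + \frac{5}{4}\right)\right) = - 24 \cdot 18 \left(1 + 18 \cdot \frac{5}{12}\right) = - 24 \cdot 18 \left(1 + \frac{15}{2}\right) = - 24 \cdot 18 \cdot \frac{17}{2} = \left(-24\right) 153 = -3672$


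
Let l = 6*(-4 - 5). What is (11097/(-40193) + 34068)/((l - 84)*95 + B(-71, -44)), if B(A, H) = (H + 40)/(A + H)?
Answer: -157467663105/60596815678 ≈ -2.5986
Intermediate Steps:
B(A, H) = (40 + H)/(A + H)
l = -54 (l = 6*(-9) = -54)
(11097/(-40193) + 34068)/((l - 84)*95 + B(-71, -44)) = (11097/(-40193) + 34068)/((-54 - 84)*95 + (40 - 44)/(-71 - 44)) = (11097*(-1/40193) + 34068)/(-138*95 - 4/(-115)) = (-11097/40193 + 34068)/(-13110 - 1/115*(-4)) = 1369284027/(40193*(-13110 + 4/115)) = 1369284027/(40193*(-1507646/115)) = (1369284027/40193)*(-115/1507646) = -157467663105/60596815678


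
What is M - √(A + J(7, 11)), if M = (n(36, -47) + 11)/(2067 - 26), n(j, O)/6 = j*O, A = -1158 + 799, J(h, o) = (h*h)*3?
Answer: -10141/2041 - 2*I*√53 ≈ -4.9686 - 14.56*I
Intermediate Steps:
J(h, o) = 3*h² (J(h, o) = h²*3 = 3*h²)
A = -359
n(j, O) = 6*O*j (n(j, O) = 6*(j*O) = 6*(O*j) = 6*O*j)
M = -10141/2041 (M = (6*(-47)*36 + 11)/(2067 - 26) = (-10152 + 11)/2041 = -10141*1/2041 = -10141/2041 ≈ -4.9686)
M - √(A + J(7, 11)) = -10141/2041 - √(-359 + 3*7²) = -10141/2041 - √(-359 + 3*49) = -10141/2041 - √(-359 + 147) = -10141/2041 - √(-212) = -10141/2041 - 2*I*√53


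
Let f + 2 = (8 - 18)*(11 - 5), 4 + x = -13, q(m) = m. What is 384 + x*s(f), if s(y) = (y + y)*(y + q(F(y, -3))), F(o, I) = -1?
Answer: -132420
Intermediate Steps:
x = -17 (x = -4 - 13 = -17)
f = -62 (f = -2 + (8 - 18)*(11 - 5) = -2 - 10*6 = -2 - 60 = -62)
s(y) = 2*y*(-1 + y) (s(y) = (y + y)*(y - 1) = (2*y)*(-1 + y) = 2*y*(-1 + y))
384 + x*s(f) = 384 - 34*(-62)*(-1 - 62) = 384 - 34*(-62)*(-63) = 384 - 17*7812 = 384 - 132804 = -132420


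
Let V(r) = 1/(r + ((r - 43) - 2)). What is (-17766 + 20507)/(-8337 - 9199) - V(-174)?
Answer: -1059677/6891648 ≈ -0.15376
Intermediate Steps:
V(r) = 1/(-45 + 2*r) (V(r) = 1/(r + ((-43 + r) - 2)) = 1/(r + (-45 + r)) = 1/(-45 + 2*r))
(-17766 + 20507)/(-8337 - 9199) - V(-174) = (-17766 + 20507)/(-8337 - 9199) - 1/(-45 + 2*(-174)) = 2741/(-17536) - 1/(-45 - 348) = 2741*(-1/17536) - 1/(-393) = -2741/17536 - 1*(-1/393) = -2741/17536 + 1/393 = -1059677/6891648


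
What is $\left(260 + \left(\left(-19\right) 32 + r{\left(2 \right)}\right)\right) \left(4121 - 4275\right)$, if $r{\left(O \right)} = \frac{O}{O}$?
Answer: $53438$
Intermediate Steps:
$r{\left(O \right)} = 1$
$\left(260 + \left(\left(-19\right) 32 + r{\left(2 \right)}\right)\right) \left(4121 - 4275\right) = \left(260 + \left(\left(-19\right) 32 + 1\right)\right) \left(4121 - 4275\right) = \left(260 + \left(-608 + 1\right)\right) \left(-154\right) = \left(260 - 607\right) \left(-154\right) = \left(-347\right) \left(-154\right) = 53438$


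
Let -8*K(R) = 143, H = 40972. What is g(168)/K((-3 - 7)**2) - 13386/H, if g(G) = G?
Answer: -28490283/2929498 ≈ -9.7253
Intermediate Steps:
K(R) = -143/8 (K(R) = -1/8*143 = -143/8)
g(168)/K((-3 - 7)**2) - 13386/H = 168/(-143/8) - 13386/40972 = 168*(-8/143) - 13386*1/40972 = -1344/143 - 6693/20486 = -28490283/2929498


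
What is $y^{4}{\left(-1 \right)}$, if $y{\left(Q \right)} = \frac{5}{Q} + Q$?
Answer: $1296$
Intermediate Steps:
$y{\left(Q \right)} = Q + \frac{5}{Q}$
$y^{4}{\left(-1 \right)} = \left(-1 + \frac{5}{-1}\right)^{4} = \left(-1 + 5 \left(-1\right)\right)^{4} = \left(-1 - 5\right)^{4} = \left(-6\right)^{4} = 1296$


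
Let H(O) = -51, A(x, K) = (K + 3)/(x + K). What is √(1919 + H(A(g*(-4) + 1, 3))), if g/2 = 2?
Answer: 2*√467 ≈ 43.220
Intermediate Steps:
g = 4 (g = 2*2 = 4)
A(x, K) = (3 + K)/(K + x)
√(1919 + H(A(g*(-4) + 1, 3))) = √(1919 - 51) = √1868 = 2*√467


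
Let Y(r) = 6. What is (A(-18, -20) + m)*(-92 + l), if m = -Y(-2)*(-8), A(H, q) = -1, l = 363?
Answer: 12737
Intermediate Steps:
m = 48 (m = -6*(-8) = -1*(-48) = 48)
(A(-18, -20) + m)*(-92 + l) = (-1 + 48)*(-92 + 363) = 47*271 = 12737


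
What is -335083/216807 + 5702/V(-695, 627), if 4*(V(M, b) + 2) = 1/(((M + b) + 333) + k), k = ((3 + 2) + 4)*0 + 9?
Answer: -1355646098197/475024137 ≈ -2853.8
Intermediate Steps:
k = 9 (k = (5 + 4)*0 + 9 = 9*0 + 9 = 0 + 9 = 9)
V(M, b) = -2 + 1/(4*(342 + M + b)) (V(M, b) = -2 + 1/(4*(((M + b) + 333) + 9)) = -2 + 1/(4*((333 + M + b) + 9)) = -2 + 1/(4*(342 + M + b)))
-335083/216807 + 5702/V(-695, 627) = -335083/216807 + 5702/(((-2735/4 - 2*(-695) - 2*627)/(342 - 695 + 627))) = -335083*1/216807 + 5702/(((-2735/4 + 1390 - 1254)/274)) = -335083/216807 + 5702/(((1/274)*(-2191/4))) = -335083/216807 + 5702/(-2191/1096) = -335083/216807 + 5702*(-1096/2191) = -335083/216807 - 6249392/2191 = -1355646098197/475024137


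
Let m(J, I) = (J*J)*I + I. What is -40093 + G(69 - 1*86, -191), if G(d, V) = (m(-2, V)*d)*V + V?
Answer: -3141169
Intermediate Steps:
m(J, I) = I + I*J**2 (m(J, I) = J**2*I + I = I*J**2 + I = I + I*J**2)
G(d, V) = V + 5*d*V**2 (G(d, V) = ((V*(1 + (-2)**2))*d)*V + V = ((V*(1 + 4))*d)*V + V = ((V*5)*d)*V + V = ((5*V)*d)*V + V = (5*V*d)*V + V = 5*d*V**2 + V = V + 5*d*V**2)
-40093 + G(69 - 1*86, -191) = -40093 - 191*(1 + 5*(-191)*(69 - 1*86)) = -40093 - 191*(1 + 5*(-191)*(69 - 86)) = -40093 - 191*(1 + 5*(-191)*(-17)) = -40093 - 191*(1 + 16235) = -40093 - 191*16236 = -40093 - 3101076 = -3141169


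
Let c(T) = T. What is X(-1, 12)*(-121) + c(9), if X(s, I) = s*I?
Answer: 1461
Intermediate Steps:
X(s, I) = I*s
X(-1, 12)*(-121) + c(9) = (12*(-1))*(-121) + 9 = -12*(-121) + 9 = 1452 + 9 = 1461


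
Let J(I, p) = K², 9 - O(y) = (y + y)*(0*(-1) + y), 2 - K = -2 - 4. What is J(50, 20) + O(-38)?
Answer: -2815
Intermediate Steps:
K = 8 (K = 2 - (-2 - 4) = 2 - 1*(-6) = 2 + 6 = 8)
O(y) = 9 - 2*y² (O(y) = 9 - (y + y)*(0*(-1) + y) = 9 - 2*y*(0 + y) = 9 - 2*y*y = 9 - 2*y²)
J(I, p) = 64 (J(I, p) = 8² = 64)
J(50, 20) + O(-38) = 64 + (9 - 2*(-38)²) = 64 + (9 - 2*1444) = 64 + (9 - 2888) = 64 - 2879 = -2815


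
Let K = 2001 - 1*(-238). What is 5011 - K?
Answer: 2772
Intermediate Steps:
K = 2239 (K = 2001 + 238 = 2239)
5011 - K = 5011 - 1*2239 = 5011 - 2239 = 2772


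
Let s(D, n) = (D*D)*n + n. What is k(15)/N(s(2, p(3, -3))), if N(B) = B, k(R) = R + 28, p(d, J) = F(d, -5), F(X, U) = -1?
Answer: -43/5 ≈ -8.6000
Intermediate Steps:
p(d, J) = -1
s(D, n) = n + n*D² (s(D, n) = D²*n + n = n*D² + n = n + n*D²)
k(R) = 28 + R
k(15)/N(s(2, p(3, -3))) = (28 + 15)/((-(1 + 2²))) = 43/((-(1 + 4))) = 43/((-1*5)) = 43/(-5) = 43*(-⅕) = -43/5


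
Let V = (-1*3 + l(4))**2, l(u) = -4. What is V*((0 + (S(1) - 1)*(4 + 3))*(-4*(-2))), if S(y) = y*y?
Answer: 0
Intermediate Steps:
S(y) = y**2
V = 49 (V = (-1*3 - 4)**2 = (-3 - 4)**2 = (-7)**2 = 49)
V*((0 + (S(1) - 1)*(4 + 3))*(-4*(-2))) = 49*((0 + (1**2 - 1)*(4 + 3))*(-4*(-2))) = 49*((0 + (1 - 1)*7)*8) = 49*((0 + 0*7)*8) = 49*((0 + 0)*8) = 49*(0*8) = 49*0 = 0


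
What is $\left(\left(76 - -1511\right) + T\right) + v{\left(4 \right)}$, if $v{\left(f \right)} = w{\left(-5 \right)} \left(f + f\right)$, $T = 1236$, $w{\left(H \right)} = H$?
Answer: $2783$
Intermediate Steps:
$v{\left(f \right)} = - 10 f$ ($v{\left(f \right)} = - 5 \left(f + f\right) = - 5 \cdot 2 f = - 10 f$)
$\left(\left(76 - -1511\right) + T\right) + v{\left(4 \right)} = \left(\left(76 - -1511\right) + 1236\right) - 40 = \left(\left(76 + 1511\right) + 1236\right) - 40 = \left(1587 + 1236\right) - 40 = 2823 - 40 = 2783$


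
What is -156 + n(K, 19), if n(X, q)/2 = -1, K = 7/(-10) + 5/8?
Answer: -158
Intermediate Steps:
K = -3/40 (K = 7*(-1/10) + 5*(1/8) = -7/10 + 5/8 = -3/40 ≈ -0.075000)
n(X, q) = -2 (n(X, q) = 2*(-1) = -2)
-156 + n(K, 19) = -156 - 2 = -158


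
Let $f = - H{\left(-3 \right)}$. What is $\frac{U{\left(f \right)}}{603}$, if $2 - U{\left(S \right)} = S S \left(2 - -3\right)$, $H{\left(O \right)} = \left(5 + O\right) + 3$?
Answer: $- \frac{41}{201} \approx -0.20398$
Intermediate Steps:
$H{\left(O \right)} = 8 + O$
$f = -5$ ($f = - (8 - 3) = \left(-1\right) 5 = -5$)
$U{\left(S \right)} = 2 - 5 S^{2}$ ($U{\left(S \right)} = 2 - S S \left(2 - -3\right) = 2 - S^{2} \left(2 + 3\right) = 2 - S^{2} \cdot 5 = 2 - 5 S^{2}$)
$\frac{U{\left(f \right)}}{603} = \frac{2 - 5 \left(-5\right)^{2}}{603} = \left(2 - 125\right) \frac{1}{603} = \left(-123\right) \frac{1}{603} = - \frac{41}{201}$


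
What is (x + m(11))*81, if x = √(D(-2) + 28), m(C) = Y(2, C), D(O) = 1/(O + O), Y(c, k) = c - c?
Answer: 81*√111/2 ≈ 426.69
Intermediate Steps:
Y(c, k) = 0
D(O) = 1/(2*O)
m(C) = 0
x = √111/2 (x = √((½)/(-2) + 28) = √((½)*(-½) + 28) = √(-¼ + 28) = √(111/4) = √111/2 ≈ 5.2678)
(x + m(11))*81 = (√111/2 + 0)*81 = (√111/2)*81 = 81*√111/2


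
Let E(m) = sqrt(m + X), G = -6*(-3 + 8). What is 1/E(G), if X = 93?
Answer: sqrt(7)/21 ≈ 0.12599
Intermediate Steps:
G = -30 (G = -6*5 = -30)
E(m) = sqrt(93 + m) (E(m) = sqrt(m + 93) = sqrt(93 + m))
1/E(G) = 1/(sqrt(93 - 30)) = 1/(sqrt(63)) = 1/(3*sqrt(7)) = sqrt(7)/21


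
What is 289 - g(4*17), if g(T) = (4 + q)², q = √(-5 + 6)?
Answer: 264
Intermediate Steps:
q = 1 (q = √1 = 1)
g(T) = 25 (g(T) = (4 + 1)² = 5² = 25)
289 - g(4*17) = 289 - 1*25 = 289 - 25 = 264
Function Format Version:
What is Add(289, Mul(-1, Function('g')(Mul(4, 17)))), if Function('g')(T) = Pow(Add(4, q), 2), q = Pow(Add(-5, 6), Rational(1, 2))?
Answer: 264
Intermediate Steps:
q = 1 (q = Pow(1, Rational(1, 2)) = 1)
Function('g')(T) = 25 (Function('g')(T) = Pow(Add(4, 1), 2) = Pow(5, 2) = 25)
Add(289, Mul(-1, Function('g')(Mul(4, 17)))) = Add(289, Mul(-1, 25)) = Add(289, -25) = 264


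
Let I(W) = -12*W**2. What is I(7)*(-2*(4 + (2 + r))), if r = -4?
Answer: 2352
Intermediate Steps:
I(7)*(-2*(4 + (2 + r))) = (-12*7**2)*(-2*(4 + (2 - 4))) = (-12*49)*(-2*(4 - 2)) = -(-1176)*2 = -588*(-4) = 2352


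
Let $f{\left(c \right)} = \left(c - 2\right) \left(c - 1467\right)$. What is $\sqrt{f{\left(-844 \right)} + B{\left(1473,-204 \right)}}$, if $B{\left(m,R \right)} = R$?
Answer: $\sqrt{1954902} \approx 1398.2$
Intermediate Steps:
$f{\left(c \right)} = \left(-1467 + c\right) \left(-2 + c\right)$ ($f{\left(c \right)} = \left(-2 + c\right) \left(-1467 + c\right) = \left(-1467 + c\right) \left(-2 + c\right)$)
$\sqrt{f{\left(-844 \right)} + B{\left(1473,-204 \right)}} = \sqrt{\left(2934 + \left(-844\right)^{2} - -1239836\right) - 204} = \sqrt{\left(2934 + 712336 + 1239836\right) - 204} = \sqrt{1955106 - 204} = \sqrt{1954902}$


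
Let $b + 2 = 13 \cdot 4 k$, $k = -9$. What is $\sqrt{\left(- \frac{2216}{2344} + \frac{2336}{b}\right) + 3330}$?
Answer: $\frac{\sqrt{15759520763505}}{68855} \approx 57.655$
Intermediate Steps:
$b = -470$ ($b = -2 + 13 \cdot 4 \left(-9\right) = -2 + 52 \left(-9\right) = -2 - 468 = -470$)
$\sqrt{\left(- \frac{2216}{2344} + \frac{2336}{b}\right) + 3330} = \sqrt{\left(- \frac{2216}{2344} + \frac{2336}{-470}\right) + 3330} = \sqrt{\left(\left(-2216\right) \frac{1}{2344} + 2336 \left(- \frac{1}{470}\right)\right) + 3330} = \sqrt{\left(- \frac{277}{293} - \frac{1168}{235}\right) + 3330} = \sqrt{- \frac{407319}{68855} + 3330} = \sqrt{\frac{228879831}{68855}} = \frac{\sqrt{15759520763505}}{68855}$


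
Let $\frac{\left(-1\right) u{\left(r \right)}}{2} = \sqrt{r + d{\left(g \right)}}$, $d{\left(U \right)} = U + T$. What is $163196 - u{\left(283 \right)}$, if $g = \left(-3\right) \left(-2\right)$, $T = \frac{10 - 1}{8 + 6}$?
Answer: $163196 + \frac{\sqrt{56770}}{7} \approx 1.6323 \cdot 10^{5}$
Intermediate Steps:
$T = \frac{9}{14} \approx 0.64286$
$g = 6$
$d{\left(U \right)} = \frac{9}{14} + U$ ($d{\left(U \right)} = U + \frac{9}{14} = \frac{9}{14} + U$)
$u{\left(r \right)} = - 2 \sqrt{\frac{93}{14} + r}$ ($u{\left(r \right)} = - 2 \sqrt{r + \left(\frac{9}{14} + 6\right)} = - 2 \sqrt{r + \frac{93}{14}} = - 2 \sqrt{\frac{93}{14} + r}$)
$163196 - u{\left(283 \right)} = 163196 - - \frac{\sqrt{1302 + 196 \cdot 283}}{7} = 163196 - - \frac{\sqrt{1302 + 55468}}{7} = 163196 - - \frac{\sqrt{56770}}{7} = 163196 + \frac{\sqrt{56770}}{7}$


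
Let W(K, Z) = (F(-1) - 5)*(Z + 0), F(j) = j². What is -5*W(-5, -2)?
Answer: -40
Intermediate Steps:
W(K, Z) = -4*Z (W(K, Z) = ((-1)² - 5)*(Z + 0) = (1 - 5)*Z = -4*Z)
-5*W(-5, -2) = -(-20)*(-2) = -5*8 = -40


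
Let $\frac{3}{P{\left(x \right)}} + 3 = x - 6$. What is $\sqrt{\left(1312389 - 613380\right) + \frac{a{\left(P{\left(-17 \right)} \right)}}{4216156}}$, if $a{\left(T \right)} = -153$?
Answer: $\frac{\sqrt{1293790504281189}}{43022} \approx 836.07$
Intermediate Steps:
$P{\left(x \right)} = \frac{3}{-9 + x}$ ($P{\left(x \right)} = \frac{3}{-3 + \left(x - 6\right)} = \frac{3}{-3 + \left(-6 + x\right)} = \frac{3}{-9 + x}$)
$\sqrt{\left(1312389 - 613380\right) + \frac{a{\left(P{\left(-17 \right)} \right)}}{4216156}} = \sqrt{\left(1312389 - 613380\right) - \frac{153}{4216156}} = \sqrt{699009 - \frac{153}{4216156}} = \sqrt{\frac{2947130989251}{4216156}} = \frac{\sqrt{1293790504281189}}{43022}$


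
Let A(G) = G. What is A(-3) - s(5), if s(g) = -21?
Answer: 18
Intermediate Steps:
A(-3) - s(5) = -3 - 1*(-21) = -3 + 21 = 18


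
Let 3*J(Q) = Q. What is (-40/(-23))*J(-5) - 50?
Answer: -3650/69 ≈ -52.899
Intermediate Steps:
J(Q) = Q/3
(-40/(-23))*J(-5) - 50 = (-40/(-23))*((⅓)*(-5)) - 50 = -40*(-1/23)*(-5/3) - 50 = (40/23)*(-5/3) - 50 = -200/69 - 50 = -3650/69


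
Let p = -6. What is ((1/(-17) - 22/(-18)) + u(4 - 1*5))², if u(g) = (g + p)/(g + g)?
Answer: 2036329/93636 ≈ 21.747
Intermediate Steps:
u(g) = (-6 + g)/(2*g) (u(g) = (g - 6)/(g + g) = (-6 + g)/((2*g)) = (-6 + g)*(1/(2*g)) = (-6 + g)/(2*g))
((1/(-17) - 22/(-18)) + u(4 - 1*5))² = ((1/(-17) - 22/(-18)) + (-6 + (4 - 1*5))/(2*(4 - 1*5)))² = ((1*(-1/17) - 22*(-1/18)) + (-6 + (4 - 5))/(2*(4 - 5)))² = ((-1/17 + 11/9) + (½)*(-6 - 1)/(-1))² = (178/153 + (½)*(-1)*(-7))² = (178/153 + 7/2)² = (1427/306)² = 2036329/93636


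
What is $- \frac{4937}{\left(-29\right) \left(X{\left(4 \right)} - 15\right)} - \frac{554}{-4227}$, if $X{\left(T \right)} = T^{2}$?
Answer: $\frac{20884765}{122583} \approx 170.37$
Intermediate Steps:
$- \frac{4937}{\left(-29\right) \left(X{\left(4 \right)} - 15\right)} - \frac{554}{-4227} = - \frac{4937}{\left(-29\right) \left(4^{2} - 15\right)} - \frac{554}{-4227} = - \frac{4937}{\left(-29\right) \left(16 - 15\right)} - - \frac{554}{4227} = - \frac{4937}{\left(-29\right) 1} + \frac{554}{4227} = - \frac{4937}{-29} + \frac{554}{4227} = \left(-4937\right) \left(- \frac{1}{29}\right) + \frac{554}{4227} = \frac{4937}{29} + \frac{554}{4227} = \frac{20884765}{122583}$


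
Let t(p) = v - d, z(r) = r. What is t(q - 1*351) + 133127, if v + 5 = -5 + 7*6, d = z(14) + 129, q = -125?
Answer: 133016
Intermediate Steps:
d = 143 (d = 14 + 129 = 143)
v = 32 (v = -5 + (-5 + 7*6) = -5 + (-5 + 42) = -5 + 37 = 32)
t(p) = -111 (t(p) = 32 - 1*143 = 32 - 143 = -111)
t(q - 1*351) + 133127 = -111 + 133127 = 133016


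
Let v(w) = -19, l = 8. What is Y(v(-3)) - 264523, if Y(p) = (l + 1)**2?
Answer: -264442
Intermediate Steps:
Y(p) = 81 (Y(p) = (8 + 1)**2 = 9**2 = 81)
Y(v(-3)) - 264523 = 81 - 264523 = -264442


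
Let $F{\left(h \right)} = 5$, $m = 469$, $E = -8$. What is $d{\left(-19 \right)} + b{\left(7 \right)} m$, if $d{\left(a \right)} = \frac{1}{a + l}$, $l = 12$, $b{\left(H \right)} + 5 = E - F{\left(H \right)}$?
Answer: $- \frac{59095}{7} \approx -8442.1$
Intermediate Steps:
$b{\left(H \right)} = -18$ ($b{\left(H \right)} = -5 - 13 = -18$)
$d{\left(a \right)} = \frac{1}{12 + a}$ ($d{\left(a \right)} = \frac{1}{a + 12} = \frac{1}{12 + a}$)
$d{\left(-19 \right)} + b{\left(7 \right)} m = \frac{1}{12 - 19} - 8442 = \frac{1}{-7} - 8442 = - \frac{1}{7} - 8442 = - \frac{59095}{7}$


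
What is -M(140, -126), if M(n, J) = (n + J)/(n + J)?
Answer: -1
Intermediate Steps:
M(n, J) = 1 (M(n, J) = (J + n)/(J + n) = 1)
-M(140, -126) = -1*1 = -1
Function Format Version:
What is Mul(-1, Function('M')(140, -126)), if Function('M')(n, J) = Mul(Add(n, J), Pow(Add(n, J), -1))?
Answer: -1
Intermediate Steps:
Function('M')(n, J) = 1 (Function('M')(n, J) = Mul(Add(J, n), Pow(Add(J, n), -1)) = 1)
Mul(-1, Function('M')(140, -126)) = Mul(-1, 1) = -1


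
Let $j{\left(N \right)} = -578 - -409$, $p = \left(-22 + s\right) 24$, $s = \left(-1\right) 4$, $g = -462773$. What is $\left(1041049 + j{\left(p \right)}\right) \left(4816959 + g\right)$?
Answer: $4532185123680$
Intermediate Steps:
$s = -4$
$p = -624$ ($p = \left(-22 - 4\right) 24 = \left(-26\right) 24 = -624$)
$j{\left(N \right)} = -169$ ($j{\left(N \right)} = -578 + 409 = -169$)
$\left(1041049 + j{\left(p \right)}\right) \left(4816959 + g\right) = \left(1041049 - 169\right) \left(4816959 - 462773\right) = 1040880 \cdot 4354186 = 4532185123680$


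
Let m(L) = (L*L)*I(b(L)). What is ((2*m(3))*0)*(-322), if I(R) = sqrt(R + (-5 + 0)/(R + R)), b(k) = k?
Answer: 0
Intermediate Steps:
I(R) = sqrt(R - 5/(2*R)) (I(R) = sqrt(R - 5*1/(2*R)) = sqrt(R - 5/(2*R)))
m(L) = L**2*sqrt(-10/L + 4*L)/2 (m(L) = (L*L)*(sqrt(-10/L + 4*L)/2) = L**2*(sqrt(-10/L + 4*L)/2) = L**2*sqrt(-10/L + 4*L)/2)
((2*m(3))*0)*(-322) = ((2*((1/2)*3**2*sqrt(-10/3 + 4*3)))*0)*(-322) = ((2*((1/2)*9*sqrt(-10*1/3 + 12)))*0)*(-322) = ((2*((1/2)*9*sqrt(-10/3 + 12)))*0)*(-322) = ((2*((1/2)*9*sqrt(26/3)))*0)*(-322) = ((2*((1/2)*9*(sqrt(78)/3)))*0)*(-322) = ((2*(3*sqrt(78)/2))*0)*(-322) = ((3*sqrt(78))*0)*(-322) = 0*(-322) = 0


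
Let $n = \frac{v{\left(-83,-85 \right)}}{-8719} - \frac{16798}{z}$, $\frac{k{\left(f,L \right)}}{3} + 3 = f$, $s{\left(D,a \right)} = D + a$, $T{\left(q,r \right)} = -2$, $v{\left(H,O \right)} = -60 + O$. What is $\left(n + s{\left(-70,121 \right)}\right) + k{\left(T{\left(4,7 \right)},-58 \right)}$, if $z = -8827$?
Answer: $\frac{2918395745}{76962613} \approx 37.92$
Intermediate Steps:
$k{\left(f,L \right)} = -9 + 3 f$
$n = \frac{147741677}{76962613}$ ($n = \frac{-60 - 85}{-8719} - \frac{16798}{-8827} = \left(-145\right) \left(- \frac{1}{8719}\right) - - \frac{16798}{8827} = \frac{145}{8719} + \frac{16798}{8827} = \frac{147741677}{76962613} \approx 1.9197$)
$\left(n + s{\left(-70,121 \right)}\right) + k{\left(T{\left(4,7 \right)},-58 \right)} = \left(\frac{147741677}{76962613} + \left(-70 + 121\right)\right) + \left(-9 + 3 \left(-2\right)\right) = \left(\frac{147741677}{76962613} + 51\right) - 15 = \frac{4072834940}{76962613} - 15 = \frac{2918395745}{76962613}$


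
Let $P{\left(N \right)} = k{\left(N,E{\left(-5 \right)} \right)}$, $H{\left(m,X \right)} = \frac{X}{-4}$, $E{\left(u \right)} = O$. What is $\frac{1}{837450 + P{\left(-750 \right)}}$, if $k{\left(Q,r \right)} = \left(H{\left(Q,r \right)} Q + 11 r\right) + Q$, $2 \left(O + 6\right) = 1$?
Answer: $\frac{4}{3342433} \approx 1.1967 \cdot 10^{-6}$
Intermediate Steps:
$O = - \frac{11}{2}$ ($O = -6 + \frac{1}{2} \cdot 1 = -6 + \frac{1}{2} = - \frac{11}{2} \approx -5.5$)
$E{\left(u \right)} = - \frac{11}{2}$
$H{\left(m,X \right)} = - \frac{X}{4}$ ($H{\left(m,X \right)} = X \left(- \frac{1}{4}\right) = - \frac{X}{4}$)
$k{\left(Q,r \right)} = Q + 11 r - \frac{Q r}{4}$ ($k{\left(Q,r \right)} = \left(- \frac{r}{4} Q + 11 r\right) + Q = \left(- \frac{Q r}{4} + 11 r\right) + Q = \left(11 r - \frac{Q r}{4}\right) + Q = Q + 11 r - \frac{Q r}{4}$)
$P{\left(N \right)} = - \frac{121}{2} + \frac{19 N}{8}$ ($P{\left(N \right)} = N + 11 \left(- \frac{11}{2}\right) - \frac{1}{4} N \left(- \frac{11}{2}\right) = N - \frac{121}{2} + \frac{11 N}{8} = - \frac{121}{2} + \frac{19 N}{8}$)
$\frac{1}{837450 + P{\left(-750 \right)}} = \frac{1}{837450 + \left(- \frac{121}{2} + \frac{19}{8} \left(-750\right)\right)} = \frac{1}{837450 - \frac{7367}{4}} = \frac{1}{\frac{3342433}{4}} = \frac{4}{3342433}$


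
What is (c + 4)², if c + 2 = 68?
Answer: 4900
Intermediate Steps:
c = 66 (c = -2 + 68 = 66)
(c + 4)² = (66 + 4)² = 70² = 4900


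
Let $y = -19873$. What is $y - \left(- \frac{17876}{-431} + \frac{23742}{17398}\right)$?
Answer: $- \frac{74669842562}{3749269} \approx -19916.0$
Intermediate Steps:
$y - \left(- \frac{17876}{-431} + \frac{23742}{17398}\right) = -19873 - \left(- \frac{17876}{-431} + \frac{23742}{17398}\right) = -19873 - \left(\left(-17876\right) \left(- \frac{1}{431}\right) + 23742 \cdot \frac{1}{17398}\right) = -19873 - \left(\frac{17876}{431} + \frac{11871}{8699}\right) = -19873 - \frac{160619725}{3749269} = - \frac{74669842562}{3749269}$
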